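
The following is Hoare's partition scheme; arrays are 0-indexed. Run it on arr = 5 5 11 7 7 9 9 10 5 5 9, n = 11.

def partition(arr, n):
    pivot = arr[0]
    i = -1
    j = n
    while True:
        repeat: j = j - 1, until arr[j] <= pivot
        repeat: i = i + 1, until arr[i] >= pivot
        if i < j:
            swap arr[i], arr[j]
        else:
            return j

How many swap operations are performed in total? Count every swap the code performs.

pivot=5
j stops at 9 (5), i stops at 0 (5); swap ⇒ 5 5 11 7 7 9 9 10 5 5 9
j stops at 8 (5), i stops at 1 (5); swap ⇒ 5 5 11 7 7 9 9 10 5 5 9
j stops at 1, i stops at 2; i≥j ⇒ return 1. arr=5 5 11 7 7 9 9 10 5 5 9

2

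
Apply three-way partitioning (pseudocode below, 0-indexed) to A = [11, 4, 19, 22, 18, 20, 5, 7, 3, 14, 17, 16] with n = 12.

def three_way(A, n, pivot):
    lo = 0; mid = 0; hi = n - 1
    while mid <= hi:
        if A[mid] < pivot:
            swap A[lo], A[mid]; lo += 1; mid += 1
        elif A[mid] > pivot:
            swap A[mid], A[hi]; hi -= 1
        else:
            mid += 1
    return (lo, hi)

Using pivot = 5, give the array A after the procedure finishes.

pivot = 5; lo=0, mid=0, hi=11
A[mid]=11>5: swap A[0],A[11]; hi=10 → [16, 4, 19, 22, 18, 20, 5, 7, 3, 14, 17, 11]
A[mid]=16>5: swap A[0],A[10]; hi=9 → [17, 4, 19, 22, 18, 20, 5, 7, 3, 14, 16, 11]
A[mid]=17>5: swap A[0],A[9]; hi=8 → [14, 4, 19, 22, 18, 20, 5, 7, 3, 17, 16, 11]
A[mid]=14>5: swap A[0],A[8]; hi=7 → [3, 4, 19, 22, 18, 20, 5, 7, 14, 17, 16, 11]
A[mid]=3<5: swap A[0],A[0]; lo=1,mid=1 → [3, 4, 19, 22, 18, 20, 5, 7, 14, 17, 16, 11]
A[mid]=4<5: swap A[1],A[1]; lo=2,mid=2 → [3, 4, 19, 22, 18, 20, 5, 7, 14, 17, 16, 11]
A[mid]=19>5: swap A[2],A[7]; hi=6 → [3, 4, 7, 22, 18, 20, 5, 19, 14, 17, 16, 11]
A[mid]=7>5: swap A[2],A[6]; hi=5 → [3, 4, 5, 22, 18, 20, 7, 19, 14, 17, 16, 11]
A[mid]=5=5: mid=3
A[mid]=22>5: swap A[3],A[5]; hi=4 → [3, 4, 5, 20, 18, 22, 7, 19, 14, 17, 16, 11]
A[mid]=20>5: swap A[3],A[4]; hi=3 → [3, 4, 5, 18, 20, 22, 7, 19, 14, 17, 16, 11]
A[mid]=18>5: swap A[3],A[3]; hi=2 → [3, 4, 5, 18, 20, 22, 7, 19, 14, 17, 16, 11]
end: lo=2, hi=2; A = [3, 4, 5, 18, 20, 22, 7, 19, 14, 17, 16, 11]

[3, 4, 5, 18, 20, 22, 7, 19, 14, 17, 16, 11]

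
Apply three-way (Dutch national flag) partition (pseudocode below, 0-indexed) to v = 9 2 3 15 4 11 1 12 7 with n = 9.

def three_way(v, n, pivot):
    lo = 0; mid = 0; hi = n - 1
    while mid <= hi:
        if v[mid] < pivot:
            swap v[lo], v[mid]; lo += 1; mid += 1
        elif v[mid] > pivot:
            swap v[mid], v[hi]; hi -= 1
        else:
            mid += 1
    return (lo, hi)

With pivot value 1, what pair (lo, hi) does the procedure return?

pivot = 1; lo=0, mid=0, hi=8
v[mid]=9>1: swap v[0],v[8]; hi=7 → 7 2 3 15 4 11 1 12 9
v[mid]=7>1: swap v[0],v[7]; hi=6 → 12 2 3 15 4 11 1 7 9
v[mid]=12>1: swap v[0],v[6]; hi=5 → 1 2 3 15 4 11 12 7 9
v[mid]=1=1: mid=1
v[mid]=2>1: swap v[1],v[5]; hi=4 → 1 11 3 15 4 2 12 7 9
v[mid]=11>1: swap v[1],v[4]; hi=3 → 1 4 3 15 11 2 12 7 9
v[mid]=4>1: swap v[1],v[3]; hi=2 → 1 15 3 4 11 2 12 7 9
v[mid]=15>1: swap v[1],v[2]; hi=1 → 1 3 15 4 11 2 12 7 9
v[mid]=3>1: swap v[1],v[1]; hi=0 → 1 3 15 4 11 2 12 7 9
end: lo=0, hi=0; v = 1 3 15 4 11 2 12 7 9

(0, 0)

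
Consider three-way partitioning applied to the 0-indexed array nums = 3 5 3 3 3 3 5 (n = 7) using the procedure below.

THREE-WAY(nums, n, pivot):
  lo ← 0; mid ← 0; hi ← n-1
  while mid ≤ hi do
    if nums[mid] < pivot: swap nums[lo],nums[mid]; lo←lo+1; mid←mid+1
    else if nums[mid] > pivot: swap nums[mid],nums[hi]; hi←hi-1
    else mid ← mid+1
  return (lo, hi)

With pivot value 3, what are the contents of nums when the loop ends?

3 3 3 3 3 5 5

lo=0 mid=0 hi=6
3=3: mid=1
5>3: swap(1,6), hi=5 ⇒ 3 5 3 3 3 3 5
5>3: swap(1,5), hi=4 ⇒ 3 3 3 3 3 5 5
3=3: mid=2
3=3: mid=3
3=3: mid=4
3=3: mid=5
done. lo=0 hi=4; nums=3 3 3 3 3 5 5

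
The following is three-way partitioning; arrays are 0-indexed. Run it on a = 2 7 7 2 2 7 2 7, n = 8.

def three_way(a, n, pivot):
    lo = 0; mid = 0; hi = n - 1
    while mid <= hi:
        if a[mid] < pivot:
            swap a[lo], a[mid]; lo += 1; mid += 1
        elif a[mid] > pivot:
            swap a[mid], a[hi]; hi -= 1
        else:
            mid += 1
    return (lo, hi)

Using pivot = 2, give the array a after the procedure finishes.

2 2 2 2 7 7 7 7

pivot = 2; lo=0, mid=0, hi=7
a[mid]=2=2: mid=1
a[mid]=7>2: swap a[1],a[7]; hi=6 → 2 7 7 2 2 7 2 7
a[mid]=7>2: swap a[1],a[6]; hi=5 → 2 2 7 2 2 7 7 7
a[mid]=2=2: mid=2
a[mid]=7>2: swap a[2],a[5]; hi=4 → 2 2 7 2 2 7 7 7
a[mid]=7>2: swap a[2],a[4]; hi=3 → 2 2 2 2 7 7 7 7
a[mid]=2=2: mid=3
a[mid]=2=2: mid=4
end: lo=0, hi=3; a = 2 2 2 2 7 7 7 7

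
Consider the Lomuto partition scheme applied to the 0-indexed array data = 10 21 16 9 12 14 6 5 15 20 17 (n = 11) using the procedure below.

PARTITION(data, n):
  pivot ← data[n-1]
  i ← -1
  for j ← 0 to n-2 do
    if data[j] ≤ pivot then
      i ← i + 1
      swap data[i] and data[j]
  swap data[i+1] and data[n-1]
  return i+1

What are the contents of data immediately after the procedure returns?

10 16 9 12 14 6 5 15 17 20 21

pivot=17, i=-1
j=0: 10≤17, i=0, swap(0,0) ⇒ 10 21 16 9 12 14 6 5 15 20 17
j=1: 21>17, skip
j=2: 16≤17, i=1, swap(1,2) ⇒ 10 16 21 9 12 14 6 5 15 20 17
j=3: 9≤17, i=2, swap(2,3) ⇒ 10 16 9 21 12 14 6 5 15 20 17
j=4: 12≤17, i=3, swap(3,4) ⇒ 10 16 9 12 21 14 6 5 15 20 17
j=5: 14≤17, i=4, swap(4,5) ⇒ 10 16 9 12 14 21 6 5 15 20 17
j=6: 6≤17, i=5, swap(5,6) ⇒ 10 16 9 12 14 6 21 5 15 20 17
j=7: 5≤17, i=6, swap(6,7) ⇒ 10 16 9 12 14 6 5 21 15 20 17
j=8: 15≤17, i=7, swap(7,8) ⇒ 10 16 9 12 14 6 5 15 21 20 17
j=9: 20>17, skip
swap(8,10) ⇒ 10 16 9 12 14 6 5 15 17 20 21; return 8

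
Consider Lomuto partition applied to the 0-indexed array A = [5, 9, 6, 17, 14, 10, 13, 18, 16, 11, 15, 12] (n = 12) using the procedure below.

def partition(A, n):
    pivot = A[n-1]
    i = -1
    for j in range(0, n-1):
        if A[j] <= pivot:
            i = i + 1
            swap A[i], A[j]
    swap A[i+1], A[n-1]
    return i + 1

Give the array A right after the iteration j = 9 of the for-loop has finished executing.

[5, 9, 6, 10, 11, 17, 13, 18, 16, 14, 15, 12]

pivot=12, i=-1
j=0: 5≤12, i=0, swap(0,0) ⇒ [5, 9, 6, 17, 14, 10, 13, 18, 16, 11, 15, 12]
j=1: 9≤12, i=1, swap(1,1) ⇒ [5, 9, 6, 17, 14, 10, 13, 18, 16, 11, 15, 12]
j=2: 6≤12, i=2, swap(2,2) ⇒ [5, 9, 6, 17, 14, 10, 13, 18, 16, 11, 15, 12]
j=3: 17>12, skip
j=4: 14>12, skip
j=5: 10≤12, i=3, swap(3,5) ⇒ [5, 9, 6, 10, 14, 17, 13, 18, 16, 11, 15, 12]
j=6: 13>12, skip
j=7: 18>12, skip
j=8: 16>12, skip
j=9: 11≤12, i=4, swap(4,9) ⇒ [5, 9, 6, 10, 11, 17, 13, 18, 16, 14, 15, 12]
(after j=9) A = [5, 9, 6, 10, 11, 17, 13, 18, 16, 14, 15, 12]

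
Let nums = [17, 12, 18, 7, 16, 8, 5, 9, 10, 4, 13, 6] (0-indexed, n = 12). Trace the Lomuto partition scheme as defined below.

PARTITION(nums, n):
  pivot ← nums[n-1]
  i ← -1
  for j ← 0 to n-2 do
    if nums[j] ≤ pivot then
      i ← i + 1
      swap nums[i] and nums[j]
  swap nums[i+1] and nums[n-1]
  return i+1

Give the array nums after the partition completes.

pivot = nums[11] = 6; i = -1
j=0: nums[0]=17 > 6 → no swap
j=1: nums[1]=12 > 6 → no swap
j=2: nums[2]=18 > 6 → no swap
j=3: nums[3]=7 > 6 → no swap
j=4: nums[4]=16 > 6 → no swap
j=5: nums[5]=8 > 6 → no swap
j=6: nums[6]=5 ≤ 6 → i=0, swap nums[0],nums[6] → [5, 12, 18, 7, 16, 8, 17, 9, 10, 4, 13, 6]
j=7: nums[7]=9 > 6 → no swap
j=8: nums[8]=10 > 6 → no swap
j=9: nums[9]=4 ≤ 6 → i=1, swap nums[1],nums[9] → [5, 4, 18, 7, 16, 8, 17, 9, 10, 12, 13, 6]
j=10: nums[10]=13 > 6 → no swap
final swap nums[2],nums[11] → [5, 4, 6, 7, 16, 8, 17, 9, 10, 12, 13, 18]; return 2

[5, 4, 6, 7, 16, 8, 17, 9, 10, 12, 13, 18]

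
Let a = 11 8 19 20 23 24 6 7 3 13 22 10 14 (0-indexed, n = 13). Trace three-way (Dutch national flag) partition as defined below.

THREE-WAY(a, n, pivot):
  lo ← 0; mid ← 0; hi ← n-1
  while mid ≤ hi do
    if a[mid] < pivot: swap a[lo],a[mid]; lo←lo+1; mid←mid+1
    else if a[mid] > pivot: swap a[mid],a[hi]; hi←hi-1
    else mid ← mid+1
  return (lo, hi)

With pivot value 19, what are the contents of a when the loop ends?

pivot = 19; lo=0, mid=0, hi=12
a[mid]=11<19: swap a[0],a[0]; lo=1,mid=1 → 11 8 19 20 23 24 6 7 3 13 22 10 14
a[mid]=8<19: swap a[1],a[1]; lo=2,mid=2 → 11 8 19 20 23 24 6 7 3 13 22 10 14
a[mid]=19=19: mid=3
a[mid]=20>19: swap a[3],a[12]; hi=11 → 11 8 19 14 23 24 6 7 3 13 22 10 20
a[mid]=14<19: swap a[2],a[3]; lo=3,mid=4 → 11 8 14 19 23 24 6 7 3 13 22 10 20
a[mid]=23>19: swap a[4],a[11]; hi=10 → 11 8 14 19 10 24 6 7 3 13 22 23 20
a[mid]=10<19: swap a[3],a[4]; lo=4,mid=5 → 11 8 14 10 19 24 6 7 3 13 22 23 20
a[mid]=24>19: swap a[5],a[10]; hi=9 → 11 8 14 10 19 22 6 7 3 13 24 23 20
a[mid]=22>19: swap a[5],a[9]; hi=8 → 11 8 14 10 19 13 6 7 3 22 24 23 20
a[mid]=13<19: swap a[4],a[5]; lo=5,mid=6 → 11 8 14 10 13 19 6 7 3 22 24 23 20
a[mid]=6<19: swap a[5],a[6]; lo=6,mid=7 → 11 8 14 10 13 6 19 7 3 22 24 23 20
a[mid]=7<19: swap a[6],a[7]; lo=7,mid=8 → 11 8 14 10 13 6 7 19 3 22 24 23 20
a[mid]=3<19: swap a[7],a[8]; lo=8,mid=9 → 11 8 14 10 13 6 7 3 19 22 24 23 20
end: lo=8, hi=8; a = 11 8 14 10 13 6 7 3 19 22 24 23 20

11 8 14 10 13 6 7 3 19 22 24 23 20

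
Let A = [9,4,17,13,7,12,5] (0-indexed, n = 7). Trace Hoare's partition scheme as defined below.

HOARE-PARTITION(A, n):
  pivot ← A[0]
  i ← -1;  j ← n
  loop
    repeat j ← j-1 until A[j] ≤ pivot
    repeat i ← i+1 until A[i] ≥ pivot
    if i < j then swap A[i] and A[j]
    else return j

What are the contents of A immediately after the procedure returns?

[5,4,7,13,17,12,9]

pivot=9
j stops at 6 (5), i stops at 0 (9); swap ⇒ [5,4,17,13,7,12,9]
j stops at 4 (7), i stops at 2 (17); swap ⇒ [5,4,7,13,17,12,9]
j stops at 2, i stops at 3; i≥j ⇒ return 2. A=[5,4,7,13,17,12,9]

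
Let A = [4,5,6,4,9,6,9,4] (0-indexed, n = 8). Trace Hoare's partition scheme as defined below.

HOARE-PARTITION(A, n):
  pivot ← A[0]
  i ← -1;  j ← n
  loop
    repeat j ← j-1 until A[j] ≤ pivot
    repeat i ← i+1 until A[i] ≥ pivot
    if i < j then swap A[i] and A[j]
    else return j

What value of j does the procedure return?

pivot=4
j stops at 7 (4), i stops at 0 (4); swap ⇒ [4,5,6,4,9,6,9,4]
j stops at 3 (4), i stops at 1 (5); swap ⇒ [4,4,6,5,9,6,9,4]
j stops at 1, i stops at 2; i≥j ⇒ return 1. A=[4,4,6,5,9,6,9,4]

1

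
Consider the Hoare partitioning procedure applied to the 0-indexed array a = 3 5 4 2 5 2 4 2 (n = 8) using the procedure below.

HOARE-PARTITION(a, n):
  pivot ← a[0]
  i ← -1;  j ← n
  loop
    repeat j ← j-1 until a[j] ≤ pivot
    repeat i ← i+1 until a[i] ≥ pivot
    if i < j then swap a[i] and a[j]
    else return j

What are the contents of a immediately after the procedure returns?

2 2 2 4 5 5 4 3

pivot = a[0] = 3; i = -1, j = 8
j→7 (a[7]=2≤3), i→0 (a[0]=3≥3); i<j, swap → 2 5 4 2 5 2 4 3
j→5 (a[5]=2≤3), i→1 (a[1]=5≥3); i<j, swap → 2 2 4 2 5 5 4 3
j→3 (a[3]=2≤3), i→2 (a[2]=4≥3); i<j, swap → 2 2 2 4 5 5 4 3
j→2, i→3; i≥j, return j=2. a = 2 2 2 4 5 5 4 3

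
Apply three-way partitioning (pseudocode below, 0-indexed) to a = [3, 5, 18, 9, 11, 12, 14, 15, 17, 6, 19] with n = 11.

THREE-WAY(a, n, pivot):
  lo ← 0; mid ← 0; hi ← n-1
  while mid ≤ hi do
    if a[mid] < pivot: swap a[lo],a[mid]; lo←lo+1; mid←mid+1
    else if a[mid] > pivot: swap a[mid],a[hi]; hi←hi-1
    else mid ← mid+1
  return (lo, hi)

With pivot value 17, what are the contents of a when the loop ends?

[3, 5, 6, 9, 11, 12, 14, 15, 17, 19, 18]

lo=0 mid=0 hi=10
3<17: swap(0,0), lo=1 mid=1 ⇒ [3, 5, 18, 9, 11, 12, 14, 15, 17, 6, 19]
5<17: swap(1,1), lo=2 mid=2 ⇒ [3, 5, 18, 9, 11, 12, 14, 15, 17, 6, 19]
18>17: swap(2,10), hi=9 ⇒ [3, 5, 19, 9, 11, 12, 14, 15, 17, 6, 18]
19>17: swap(2,9), hi=8 ⇒ [3, 5, 6, 9, 11, 12, 14, 15, 17, 19, 18]
6<17: swap(2,2), lo=3 mid=3 ⇒ [3, 5, 6, 9, 11, 12, 14, 15, 17, 19, 18]
9<17: swap(3,3), lo=4 mid=4 ⇒ [3, 5, 6, 9, 11, 12, 14, 15, 17, 19, 18]
11<17: swap(4,4), lo=5 mid=5 ⇒ [3, 5, 6, 9, 11, 12, 14, 15, 17, 19, 18]
12<17: swap(5,5), lo=6 mid=6 ⇒ [3, 5, 6, 9, 11, 12, 14, 15, 17, 19, 18]
14<17: swap(6,6), lo=7 mid=7 ⇒ [3, 5, 6, 9, 11, 12, 14, 15, 17, 19, 18]
15<17: swap(7,7), lo=8 mid=8 ⇒ [3, 5, 6, 9, 11, 12, 14, 15, 17, 19, 18]
17=17: mid=9
done. lo=8 hi=8; a=[3, 5, 6, 9, 11, 12, 14, 15, 17, 19, 18]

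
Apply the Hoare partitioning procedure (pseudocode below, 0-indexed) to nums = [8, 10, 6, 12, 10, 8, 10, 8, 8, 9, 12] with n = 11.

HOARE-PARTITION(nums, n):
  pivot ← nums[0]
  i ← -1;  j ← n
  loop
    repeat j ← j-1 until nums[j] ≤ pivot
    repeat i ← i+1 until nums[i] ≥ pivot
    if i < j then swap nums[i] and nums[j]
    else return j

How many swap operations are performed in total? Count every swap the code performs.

pivot=8
j stops at 8 (8), i stops at 0 (8); swap ⇒ [8, 10, 6, 12, 10, 8, 10, 8, 8, 9, 12]
j stops at 7 (8), i stops at 1 (10); swap ⇒ [8, 8, 6, 12, 10, 8, 10, 10, 8, 9, 12]
j stops at 5 (8), i stops at 3 (12); swap ⇒ [8, 8, 6, 8, 10, 12, 10, 10, 8, 9, 12]
j stops at 3, i stops at 4; i≥j ⇒ return 3. nums=[8, 8, 6, 8, 10, 12, 10, 10, 8, 9, 12]

3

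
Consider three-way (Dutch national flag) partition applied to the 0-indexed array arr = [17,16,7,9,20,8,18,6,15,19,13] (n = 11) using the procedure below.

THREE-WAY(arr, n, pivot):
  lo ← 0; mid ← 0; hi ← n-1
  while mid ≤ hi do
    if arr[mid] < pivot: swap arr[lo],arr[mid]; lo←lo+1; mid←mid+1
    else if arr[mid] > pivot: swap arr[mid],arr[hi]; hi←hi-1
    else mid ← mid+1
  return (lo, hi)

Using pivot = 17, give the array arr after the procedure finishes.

lo=0 mid=0 hi=10
17=17: mid=1
16<17: swap(0,1), lo=1 mid=2 ⇒ [16,17,7,9,20,8,18,6,15,19,13]
7<17: swap(1,2), lo=2 mid=3 ⇒ [16,7,17,9,20,8,18,6,15,19,13]
9<17: swap(2,3), lo=3 mid=4 ⇒ [16,7,9,17,20,8,18,6,15,19,13]
20>17: swap(4,10), hi=9 ⇒ [16,7,9,17,13,8,18,6,15,19,20]
13<17: swap(3,4), lo=4 mid=5 ⇒ [16,7,9,13,17,8,18,6,15,19,20]
8<17: swap(4,5), lo=5 mid=6 ⇒ [16,7,9,13,8,17,18,6,15,19,20]
18>17: swap(6,9), hi=8 ⇒ [16,7,9,13,8,17,19,6,15,18,20]
19>17: swap(6,8), hi=7 ⇒ [16,7,9,13,8,17,15,6,19,18,20]
15<17: swap(5,6), lo=6 mid=7 ⇒ [16,7,9,13,8,15,17,6,19,18,20]
6<17: swap(6,7), lo=7 mid=8 ⇒ [16,7,9,13,8,15,6,17,19,18,20]
done. lo=7 hi=7; arr=[16,7,9,13,8,15,6,17,19,18,20]

[16,7,9,13,8,15,6,17,19,18,20]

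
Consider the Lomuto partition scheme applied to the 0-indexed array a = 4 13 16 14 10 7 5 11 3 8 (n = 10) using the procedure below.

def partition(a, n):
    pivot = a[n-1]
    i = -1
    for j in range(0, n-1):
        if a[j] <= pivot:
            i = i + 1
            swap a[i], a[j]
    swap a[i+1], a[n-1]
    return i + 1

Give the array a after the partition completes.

pivot = a[9] = 8; i = -1
j=0: a[0]=4 ≤ 8 → i=0, swap a[0],a[0] (no change) → 4 13 16 14 10 7 5 11 3 8
j=1: a[1]=13 > 8 → no swap
j=2: a[2]=16 > 8 → no swap
j=3: a[3]=14 > 8 → no swap
j=4: a[4]=10 > 8 → no swap
j=5: a[5]=7 ≤ 8 → i=1, swap a[1],a[5] → 4 7 16 14 10 13 5 11 3 8
j=6: a[6]=5 ≤ 8 → i=2, swap a[2],a[6] → 4 7 5 14 10 13 16 11 3 8
j=7: a[7]=11 > 8 → no swap
j=8: a[8]=3 ≤ 8 → i=3, swap a[3],a[8] → 4 7 5 3 10 13 16 11 14 8
final swap a[4],a[9] → 4 7 5 3 8 13 16 11 14 10; return 4

4 7 5 3 8 13 16 11 14 10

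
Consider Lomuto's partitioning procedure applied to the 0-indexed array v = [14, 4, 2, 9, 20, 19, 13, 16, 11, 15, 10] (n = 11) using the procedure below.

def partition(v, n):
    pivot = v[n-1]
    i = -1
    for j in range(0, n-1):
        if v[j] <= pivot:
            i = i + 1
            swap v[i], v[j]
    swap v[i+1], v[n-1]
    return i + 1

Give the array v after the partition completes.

pivot = v[10] = 10; i = -1
j=0: v[0]=14 > 10 → no swap
j=1: v[1]=4 ≤ 10 → i=0, swap v[0],v[1] → [4, 14, 2, 9, 20, 19, 13, 16, 11, 15, 10]
j=2: v[2]=2 ≤ 10 → i=1, swap v[1],v[2] → [4, 2, 14, 9, 20, 19, 13, 16, 11, 15, 10]
j=3: v[3]=9 ≤ 10 → i=2, swap v[2],v[3] → [4, 2, 9, 14, 20, 19, 13, 16, 11, 15, 10]
j=4: v[4]=20 > 10 → no swap
j=5: v[5]=19 > 10 → no swap
j=6: v[6]=13 > 10 → no swap
j=7: v[7]=16 > 10 → no swap
j=8: v[8]=11 > 10 → no swap
j=9: v[9]=15 > 10 → no swap
final swap v[3],v[10] → [4, 2, 9, 10, 20, 19, 13, 16, 11, 15, 14]; return 3

[4, 2, 9, 10, 20, 19, 13, 16, 11, 15, 14]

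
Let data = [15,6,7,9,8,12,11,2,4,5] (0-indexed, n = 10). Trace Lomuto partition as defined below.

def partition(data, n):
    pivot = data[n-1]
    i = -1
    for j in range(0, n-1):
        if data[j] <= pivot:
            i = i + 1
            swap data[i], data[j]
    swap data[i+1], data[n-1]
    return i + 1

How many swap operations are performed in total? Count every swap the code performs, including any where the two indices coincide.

3

pivot = data[9] = 5; i = -1
j=0: data[0]=15 > 5 → no swap
j=1: data[1]=6 > 5 → no swap
j=2: data[2]=7 > 5 → no swap
j=3: data[3]=9 > 5 → no swap
j=4: data[4]=8 > 5 → no swap
j=5: data[5]=12 > 5 → no swap
j=6: data[6]=11 > 5 → no swap
j=7: data[7]=2 ≤ 5 → i=0, swap data[0],data[7] → [2,6,7,9,8,12,11,15,4,5]
j=8: data[8]=4 ≤ 5 → i=1, swap data[1],data[8] → [2,4,7,9,8,12,11,15,6,5]
final swap data[2],data[9] → [2,4,5,9,8,12,11,15,6,7]; return 2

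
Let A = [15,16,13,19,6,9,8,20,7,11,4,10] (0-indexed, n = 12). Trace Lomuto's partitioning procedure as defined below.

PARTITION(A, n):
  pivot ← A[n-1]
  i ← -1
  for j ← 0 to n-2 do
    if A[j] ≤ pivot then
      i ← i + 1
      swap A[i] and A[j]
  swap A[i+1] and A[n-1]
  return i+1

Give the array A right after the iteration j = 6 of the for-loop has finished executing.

[6,9,8,19,15,16,13,20,7,11,4,10]

pivot = A[11] = 10; i = -1
j=0: A[0]=15 > 10 → no swap
j=1: A[1]=16 > 10 → no swap
j=2: A[2]=13 > 10 → no swap
j=3: A[3]=19 > 10 → no swap
j=4: A[4]=6 ≤ 10 → i=0, swap A[0],A[4] → [6,16,13,19,15,9,8,20,7,11,4,10]
j=5: A[5]=9 ≤ 10 → i=1, swap A[1],A[5] → [6,9,13,19,15,16,8,20,7,11,4,10]
j=6: A[6]=8 ≤ 10 → i=2, swap A[2],A[6] → [6,9,8,19,15,16,13,20,7,11,4,10]
(after j=6) A = [6,9,8,19,15,16,13,20,7,11,4,10]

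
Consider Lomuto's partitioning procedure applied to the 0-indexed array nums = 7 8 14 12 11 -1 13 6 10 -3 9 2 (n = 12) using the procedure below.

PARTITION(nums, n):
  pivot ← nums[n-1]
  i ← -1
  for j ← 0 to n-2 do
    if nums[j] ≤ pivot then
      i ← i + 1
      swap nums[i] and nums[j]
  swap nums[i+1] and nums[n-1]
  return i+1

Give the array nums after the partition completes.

pivot=2, i=-1
j=0: 7>2, skip
j=1: 8>2, skip
j=2: 14>2, skip
j=3: 12>2, skip
j=4: 11>2, skip
j=5: -1≤2, i=0, swap(0,5) ⇒ -1 8 14 12 11 7 13 6 10 -3 9 2
j=6: 13>2, skip
j=7: 6>2, skip
j=8: 10>2, skip
j=9: -3≤2, i=1, swap(1,9) ⇒ -1 -3 14 12 11 7 13 6 10 8 9 2
j=10: 9>2, skip
swap(2,11) ⇒ -1 -3 2 12 11 7 13 6 10 8 9 14; return 2

-1 -3 2 12 11 7 13 6 10 8 9 14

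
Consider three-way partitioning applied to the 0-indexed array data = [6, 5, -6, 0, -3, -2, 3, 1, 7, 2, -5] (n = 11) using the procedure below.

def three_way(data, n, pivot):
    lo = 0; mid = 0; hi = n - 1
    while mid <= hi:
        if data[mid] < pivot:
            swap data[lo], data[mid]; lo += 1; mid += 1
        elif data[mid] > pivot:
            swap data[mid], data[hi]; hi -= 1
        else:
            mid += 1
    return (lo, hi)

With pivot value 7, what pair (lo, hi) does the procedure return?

pivot = 7; lo=0, mid=0, hi=10
data[mid]=6<7: swap data[0],data[0]; lo=1,mid=1 → [6, 5, -6, 0, -3, -2, 3, 1, 7, 2, -5]
data[mid]=5<7: swap data[1],data[1]; lo=2,mid=2 → [6, 5, -6, 0, -3, -2, 3, 1, 7, 2, -5]
data[mid]=-6<7: swap data[2],data[2]; lo=3,mid=3 → [6, 5, -6, 0, -3, -2, 3, 1, 7, 2, -5]
data[mid]=0<7: swap data[3],data[3]; lo=4,mid=4 → [6, 5, -6, 0, -3, -2, 3, 1, 7, 2, -5]
data[mid]=-3<7: swap data[4],data[4]; lo=5,mid=5 → [6, 5, -6, 0, -3, -2, 3, 1, 7, 2, -5]
data[mid]=-2<7: swap data[5],data[5]; lo=6,mid=6 → [6, 5, -6, 0, -3, -2, 3, 1, 7, 2, -5]
data[mid]=3<7: swap data[6],data[6]; lo=7,mid=7 → [6, 5, -6, 0, -3, -2, 3, 1, 7, 2, -5]
data[mid]=1<7: swap data[7],data[7]; lo=8,mid=8 → [6, 5, -6, 0, -3, -2, 3, 1, 7, 2, -5]
data[mid]=7=7: mid=9
data[mid]=2<7: swap data[8],data[9]; lo=9,mid=10 → [6, 5, -6, 0, -3, -2, 3, 1, 2, 7, -5]
data[mid]=-5<7: swap data[9],data[10]; lo=10,mid=11 → [6, 5, -6, 0, -3, -2, 3, 1, 2, -5, 7]
end: lo=10, hi=10; data = [6, 5, -6, 0, -3, -2, 3, 1, 2, -5, 7]

(10, 10)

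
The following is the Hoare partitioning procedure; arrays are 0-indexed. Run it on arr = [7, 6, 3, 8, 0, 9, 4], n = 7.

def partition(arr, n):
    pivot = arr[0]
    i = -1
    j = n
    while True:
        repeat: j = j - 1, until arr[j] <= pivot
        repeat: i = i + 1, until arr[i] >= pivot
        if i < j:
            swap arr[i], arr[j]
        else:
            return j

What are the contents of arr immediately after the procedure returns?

pivot = arr[0] = 7; i = -1, j = 7
j→6 (arr[6]=4≤7), i→0 (arr[0]=7≥7); i<j, swap → [4, 6, 3, 8, 0, 9, 7]
j→4 (arr[4]=0≤7), i→3 (arr[3]=8≥7); i<j, swap → [4, 6, 3, 0, 8, 9, 7]
j→3, i→4; i≥j, return j=3. arr = [4, 6, 3, 0, 8, 9, 7]

[4, 6, 3, 0, 8, 9, 7]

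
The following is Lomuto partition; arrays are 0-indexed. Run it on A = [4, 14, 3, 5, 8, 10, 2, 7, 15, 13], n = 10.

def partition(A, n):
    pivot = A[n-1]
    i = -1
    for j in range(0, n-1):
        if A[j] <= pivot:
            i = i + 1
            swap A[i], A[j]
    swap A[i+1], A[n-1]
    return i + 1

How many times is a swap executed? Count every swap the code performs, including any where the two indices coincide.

8

pivot=13, i=-1
j=0: 4≤13, i=0, swap(0,0) ⇒ [4, 14, 3, 5, 8, 10, 2, 7, 15, 13]
j=1: 14>13, skip
j=2: 3≤13, i=1, swap(1,2) ⇒ [4, 3, 14, 5, 8, 10, 2, 7, 15, 13]
j=3: 5≤13, i=2, swap(2,3) ⇒ [4, 3, 5, 14, 8, 10, 2, 7, 15, 13]
j=4: 8≤13, i=3, swap(3,4) ⇒ [4, 3, 5, 8, 14, 10, 2, 7, 15, 13]
j=5: 10≤13, i=4, swap(4,5) ⇒ [4, 3, 5, 8, 10, 14, 2, 7, 15, 13]
j=6: 2≤13, i=5, swap(5,6) ⇒ [4, 3, 5, 8, 10, 2, 14, 7, 15, 13]
j=7: 7≤13, i=6, swap(6,7) ⇒ [4, 3, 5, 8, 10, 2, 7, 14, 15, 13]
j=8: 15>13, skip
swap(7,9) ⇒ [4, 3, 5, 8, 10, 2, 7, 13, 15, 14]; return 7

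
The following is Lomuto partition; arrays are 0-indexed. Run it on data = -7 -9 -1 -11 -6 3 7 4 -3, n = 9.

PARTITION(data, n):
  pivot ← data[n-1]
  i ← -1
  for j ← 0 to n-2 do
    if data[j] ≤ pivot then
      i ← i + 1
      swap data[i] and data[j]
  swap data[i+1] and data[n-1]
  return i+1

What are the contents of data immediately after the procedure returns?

pivot = data[8] = -3; i = -1
j=0: data[0]=-7 ≤ -3 → i=0, swap data[0],data[0] (no change) → -7 -9 -1 -11 -6 3 7 4 -3
j=1: data[1]=-9 ≤ -3 → i=1, swap data[1],data[1] (no change) → -7 -9 -1 -11 -6 3 7 4 -3
j=2: data[2]=-1 > -3 → no swap
j=3: data[3]=-11 ≤ -3 → i=2, swap data[2],data[3] → -7 -9 -11 -1 -6 3 7 4 -3
j=4: data[4]=-6 ≤ -3 → i=3, swap data[3],data[4] → -7 -9 -11 -6 -1 3 7 4 -3
j=5: data[5]=3 > -3 → no swap
j=6: data[6]=7 > -3 → no swap
j=7: data[7]=4 > -3 → no swap
final swap data[4],data[8] → -7 -9 -11 -6 -3 3 7 4 -1; return 4

-7 -9 -11 -6 -3 3 7 4 -1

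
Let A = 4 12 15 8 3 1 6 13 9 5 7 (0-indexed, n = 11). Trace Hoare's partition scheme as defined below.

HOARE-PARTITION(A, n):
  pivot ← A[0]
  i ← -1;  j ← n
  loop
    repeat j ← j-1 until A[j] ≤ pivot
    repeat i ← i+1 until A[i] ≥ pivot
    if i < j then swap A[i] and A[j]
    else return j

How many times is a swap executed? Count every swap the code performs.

pivot=4
j stops at 5 (1), i stops at 0 (4); swap ⇒ 1 12 15 8 3 4 6 13 9 5 7
j stops at 4 (3), i stops at 1 (12); swap ⇒ 1 3 15 8 12 4 6 13 9 5 7
j stops at 1, i stops at 2; i≥j ⇒ return 1. A=1 3 15 8 12 4 6 13 9 5 7

2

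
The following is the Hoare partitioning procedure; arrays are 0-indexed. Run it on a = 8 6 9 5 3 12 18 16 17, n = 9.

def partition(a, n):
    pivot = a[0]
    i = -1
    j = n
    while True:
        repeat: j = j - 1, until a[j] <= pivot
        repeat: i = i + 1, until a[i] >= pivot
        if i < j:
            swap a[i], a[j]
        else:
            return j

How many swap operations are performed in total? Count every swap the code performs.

pivot = a[0] = 8; i = -1, j = 9
j→4 (a[4]=3≤8), i→0 (a[0]=8≥8); i<j, swap → 3 6 9 5 8 12 18 16 17
j→3 (a[3]=5≤8), i→2 (a[2]=9≥8); i<j, swap → 3 6 5 9 8 12 18 16 17
j→2, i→3; i≥j, return j=2. a = 3 6 5 9 8 12 18 16 17

2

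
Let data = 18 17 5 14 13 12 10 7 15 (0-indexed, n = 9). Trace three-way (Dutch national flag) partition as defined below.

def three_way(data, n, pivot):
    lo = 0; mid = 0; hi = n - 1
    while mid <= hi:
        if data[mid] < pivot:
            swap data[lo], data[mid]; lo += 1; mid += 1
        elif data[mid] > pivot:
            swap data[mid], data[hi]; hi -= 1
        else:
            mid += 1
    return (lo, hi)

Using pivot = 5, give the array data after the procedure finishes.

lo=0 mid=0 hi=8
18>5: swap(0,8), hi=7 ⇒ 15 17 5 14 13 12 10 7 18
15>5: swap(0,7), hi=6 ⇒ 7 17 5 14 13 12 10 15 18
7>5: swap(0,6), hi=5 ⇒ 10 17 5 14 13 12 7 15 18
10>5: swap(0,5), hi=4 ⇒ 12 17 5 14 13 10 7 15 18
12>5: swap(0,4), hi=3 ⇒ 13 17 5 14 12 10 7 15 18
13>5: swap(0,3), hi=2 ⇒ 14 17 5 13 12 10 7 15 18
14>5: swap(0,2), hi=1 ⇒ 5 17 14 13 12 10 7 15 18
5=5: mid=1
17>5: swap(1,1), hi=0 ⇒ 5 17 14 13 12 10 7 15 18
done. lo=0 hi=0; data=5 17 14 13 12 10 7 15 18

5 17 14 13 12 10 7 15 18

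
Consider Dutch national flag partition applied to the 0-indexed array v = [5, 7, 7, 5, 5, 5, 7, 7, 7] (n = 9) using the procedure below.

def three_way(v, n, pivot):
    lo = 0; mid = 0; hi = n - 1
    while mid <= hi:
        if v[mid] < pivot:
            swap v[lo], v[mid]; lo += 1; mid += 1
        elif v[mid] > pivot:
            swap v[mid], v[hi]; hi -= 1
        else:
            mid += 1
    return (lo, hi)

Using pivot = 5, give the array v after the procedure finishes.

pivot = 5; lo=0, mid=0, hi=8
v[mid]=5=5: mid=1
v[mid]=7>5: swap v[1],v[8]; hi=7 → [5, 7, 7, 5, 5, 5, 7, 7, 7]
v[mid]=7>5: swap v[1],v[7]; hi=6 → [5, 7, 7, 5, 5, 5, 7, 7, 7]
v[mid]=7>5: swap v[1],v[6]; hi=5 → [5, 7, 7, 5, 5, 5, 7, 7, 7]
v[mid]=7>5: swap v[1],v[5]; hi=4 → [5, 5, 7, 5, 5, 7, 7, 7, 7]
v[mid]=5=5: mid=2
v[mid]=7>5: swap v[2],v[4]; hi=3 → [5, 5, 5, 5, 7, 7, 7, 7, 7]
v[mid]=5=5: mid=3
v[mid]=5=5: mid=4
end: lo=0, hi=3; v = [5, 5, 5, 5, 7, 7, 7, 7, 7]

[5, 5, 5, 5, 7, 7, 7, 7, 7]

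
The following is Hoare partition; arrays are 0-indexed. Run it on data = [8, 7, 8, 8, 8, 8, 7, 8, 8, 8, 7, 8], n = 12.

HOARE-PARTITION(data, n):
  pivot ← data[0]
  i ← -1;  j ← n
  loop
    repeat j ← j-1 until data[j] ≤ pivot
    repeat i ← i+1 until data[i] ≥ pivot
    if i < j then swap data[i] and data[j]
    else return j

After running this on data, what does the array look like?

[8, 7, 7, 8, 8, 8, 7, 8, 8, 8, 8, 8]

pivot=8
j stops at 11 (8), i stops at 0 (8); swap ⇒ [8, 7, 8, 8, 8, 8, 7, 8, 8, 8, 7, 8]
j stops at 10 (7), i stops at 2 (8); swap ⇒ [8, 7, 7, 8, 8, 8, 7, 8, 8, 8, 8, 8]
j stops at 9 (8), i stops at 3 (8); swap ⇒ [8, 7, 7, 8, 8, 8, 7, 8, 8, 8, 8, 8]
j stops at 8 (8), i stops at 4 (8); swap ⇒ [8, 7, 7, 8, 8, 8, 7, 8, 8, 8, 8, 8]
j stops at 7 (8), i stops at 5 (8); swap ⇒ [8, 7, 7, 8, 8, 8, 7, 8, 8, 8, 8, 8]
j stops at 6, i stops at 7; i≥j ⇒ return 6. data=[8, 7, 7, 8, 8, 8, 7, 8, 8, 8, 8, 8]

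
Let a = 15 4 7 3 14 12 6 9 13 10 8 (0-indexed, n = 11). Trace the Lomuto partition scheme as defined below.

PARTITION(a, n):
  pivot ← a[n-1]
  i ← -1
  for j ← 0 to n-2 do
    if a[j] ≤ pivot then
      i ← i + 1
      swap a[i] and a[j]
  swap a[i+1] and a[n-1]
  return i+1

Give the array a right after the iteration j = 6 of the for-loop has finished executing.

pivot = a[10] = 8; i = -1
j=0: a[0]=15 > 8 → no swap
j=1: a[1]=4 ≤ 8 → i=0, swap a[0],a[1] → 4 15 7 3 14 12 6 9 13 10 8
j=2: a[2]=7 ≤ 8 → i=1, swap a[1],a[2] → 4 7 15 3 14 12 6 9 13 10 8
j=3: a[3]=3 ≤ 8 → i=2, swap a[2],a[3] → 4 7 3 15 14 12 6 9 13 10 8
j=4: a[4]=14 > 8 → no swap
j=5: a[5]=12 > 8 → no swap
j=6: a[6]=6 ≤ 8 → i=3, swap a[3],a[6] → 4 7 3 6 14 12 15 9 13 10 8
(after j=6) a = 4 7 3 6 14 12 15 9 13 10 8

4 7 3 6 14 12 15 9 13 10 8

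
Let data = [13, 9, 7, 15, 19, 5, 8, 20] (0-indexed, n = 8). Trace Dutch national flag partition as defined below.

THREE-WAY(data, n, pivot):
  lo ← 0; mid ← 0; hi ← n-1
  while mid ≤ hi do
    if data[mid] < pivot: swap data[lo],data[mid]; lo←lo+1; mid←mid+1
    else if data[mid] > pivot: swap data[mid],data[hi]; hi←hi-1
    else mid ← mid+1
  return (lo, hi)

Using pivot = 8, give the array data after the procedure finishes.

pivot = 8; lo=0, mid=0, hi=7
data[mid]=13>8: swap data[0],data[7]; hi=6 → [20, 9, 7, 15, 19, 5, 8, 13]
data[mid]=20>8: swap data[0],data[6]; hi=5 → [8, 9, 7, 15, 19, 5, 20, 13]
data[mid]=8=8: mid=1
data[mid]=9>8: swap data[1],data[5]; hi=4 → [8, 5, 7, 15, 19, 9, 20, 13]
data[mid]=5<8: swap data[0],data[1]; lo=1,mid=2 → [5, 8, 7, 15, 19, 9, 20, 13]
data[mid]=7<8: swap data[1],data[2]; lo=2,mid=3 → [5, 7, 8, 15, 19, 9, 20, 13]
data[mid]=15>8: swap data[3],data[4]; hi=3 → [5, 7, 8, 19, 15, 9, 20, 13]
data[mid]=19>8: swap data[3],data[3]; hi=2 → [5, 7, 8, 19, 15, 9, 20, 13]
end: lo=2, hi=2; data = [5, 7, 8, 19, 15, 9, 20, 13]

[5, 7, 8, 19, 15, 9, 20, 13]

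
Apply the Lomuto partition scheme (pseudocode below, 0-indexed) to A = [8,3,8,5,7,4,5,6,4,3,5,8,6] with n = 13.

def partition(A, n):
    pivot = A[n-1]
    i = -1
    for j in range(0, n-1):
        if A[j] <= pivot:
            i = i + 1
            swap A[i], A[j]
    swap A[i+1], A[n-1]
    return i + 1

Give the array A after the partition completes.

[3,5,4,5,6,4,3,5,6,8,7,8,8]

pivot=6, i=-1
j=0: 8>6, skip
j=1: 3≤6, i=0, swap(0,1) ⇒ [3,8,8,5,7,4,5,6,4,3,5,8,6]
j=2: 8>6, skip
j=3: 5≤6, i=1, swap(1,3) ⇒ [3,5,8,8,7,4,5,6,4,3,5,8,6]
j=4: 7>6, skip
j=5: 4≤6, i=2, swap(2,5) ⇒ [3,5,4,8,7,8,5,6,4,3,5,8,6]
j=6: 5≤6, i=3, swap(3,6) ⇒ [3,5,4,5,7,8,8,6,4,3,5,8,6]
j=7: 6≤6, i=4, swap(4,7) ⇒ [3,5,4,5,6,8,8,7,4,3,5,8,6]
j=8: 4≤6, i=5, swap(5,8) ⇒ [3,5,4,5,6,4,8,7,8,3,5,8,6]
j=9: 3≤6, i=6, swap(6,9) ⇒ [3,5,4,5,6,4,3,7,8,8,5,8,6]
j=10: 5≤6, i=7, swap(7,10) ⇒ [3,5,4,5,6,4,3,5,8,8,7,8,6]
j=11: 8>6, skip
swap(8,12) ⇒ [3,5,4,5,6,4,3,5,6,8,7,8,8]; return 8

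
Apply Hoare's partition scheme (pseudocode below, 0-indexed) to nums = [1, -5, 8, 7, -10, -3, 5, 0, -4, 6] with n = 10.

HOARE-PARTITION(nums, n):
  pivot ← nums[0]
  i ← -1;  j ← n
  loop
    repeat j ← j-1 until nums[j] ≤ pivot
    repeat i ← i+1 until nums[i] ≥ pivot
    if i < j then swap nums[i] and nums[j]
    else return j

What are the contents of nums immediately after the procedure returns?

[-4, -5, 0, -3, -10, 7, 5, 8, 1, 6]

pivot=1
j stops at 8 (-4), i stops at 0 (1); swap ⇒ [-4, -5, 8, 7, -10, -3, 5, 0, 1, 6]
j stops at 7 (0), i stops at 2 (8); swap ⇒ [-4, -5, 0, 7, -10, -3, 5, 8, 1, 6]
j stops at 5 (-3), i stops at 3 (7); swap ⇒ [-4, -5, 0, -3, -10, 7, 5, 8, 1, 6]
j stops at 4, i stops at 5; i≥j ⇒ return 4. nums=[-4, -5, 0, -3, -10, 7, 5, 8, 1, 6]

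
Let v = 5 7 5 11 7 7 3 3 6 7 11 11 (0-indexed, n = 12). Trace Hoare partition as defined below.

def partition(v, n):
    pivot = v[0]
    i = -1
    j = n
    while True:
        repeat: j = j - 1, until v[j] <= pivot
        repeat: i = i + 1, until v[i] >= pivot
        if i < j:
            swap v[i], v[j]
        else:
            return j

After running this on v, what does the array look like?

pivot=5
j stops at 7 (3), i stops at 0 (5); swap ⇒ 3 7 5 11 7 7 3 5 6 7 11 11
j stops at 6 (3), i stops at 1 (7); swap ⇒ 3 3 5 11 7 7 7 5 6 7 11 11
j stops at 2, i stops at 2; i≥j ⇒ return 2. v=3 3 5 11 7 7 7 5 6 7 11 11

3 3 5 11 7 7 7 5 6 7 11 11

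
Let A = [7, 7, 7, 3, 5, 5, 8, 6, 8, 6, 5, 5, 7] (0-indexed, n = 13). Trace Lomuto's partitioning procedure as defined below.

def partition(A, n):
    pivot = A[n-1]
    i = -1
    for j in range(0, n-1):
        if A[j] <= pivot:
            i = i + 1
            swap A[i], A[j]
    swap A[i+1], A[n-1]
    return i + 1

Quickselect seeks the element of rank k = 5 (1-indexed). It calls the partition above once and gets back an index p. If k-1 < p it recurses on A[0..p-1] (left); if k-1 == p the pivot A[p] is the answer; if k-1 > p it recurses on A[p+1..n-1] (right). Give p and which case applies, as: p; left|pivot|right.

pivot=7, i=-1
j=0: 7≤7, i=0, swap(0,0) ⇒ [7, 7, 7, 3, 5, 5, 8, 6, 8, 6, 5, 5, 7]
j=1: 7≤7, i=1, swap(1,1) ⇒ [7, 7, 7, 3, 5, 5, 8, 6, 8, 6, 5, 5, 7]
j=2: 7≤7, i=2, swap(2,2) ⇒ [7, 7, 7, 3, 5, 5, 8, 6, 8, 6, 5, 5, 7]
j=3: 3≤7, i=3, swap(3,3) ⇒ [7, 7, 7, 3, 5, 5, 8, 6, 8, 6, 5, 5, 7]
j=4: 5≤7, i=4, swap(4,4) ⇒ [7, 7, 7, 3, 5, 5, 8, 6, 8, 6, 5, 5, 7]
j=5: 5≤7, i=5, swap(5,5) ⇒ [7, 7, 7, 3, 5, 5, 8, 6, 8, 6, 5, 5, 7]
j=6: 8>7, skip
j=7: 6≤7, i=6, swap(6,7) ⇒ [7, 7, 7, 3, 5, 5, 6, 8, 8, 6, 5, 5, 7]
j=8: 8>7, skip
j=9: 6≤7, i=7, swap(7,9) ⇒ [7, 7, 7, 3, 5, 5, 6, 6, 8, 8, 5, 5, 7]
j=10: 5≤7, i=8, swap(8,10) ⇒ [7, 7, 7, 3, 5, 5, 6, 6, 5, 8, 8, 5, 7]
j=11: 5≤7, i=9, swap(9,11) ⇒ [7, 7, 7, 3, 5, 5, 6, 6, 5, 5, 8, 8, 7]
swap(10,12) ⇒ [7, 7, 7, 3, 5, 5, 6, 6, 5, 5, 7, 8, 8]; return 10
p = 10; k-1 = 4 < 10 ⇒ left

10; left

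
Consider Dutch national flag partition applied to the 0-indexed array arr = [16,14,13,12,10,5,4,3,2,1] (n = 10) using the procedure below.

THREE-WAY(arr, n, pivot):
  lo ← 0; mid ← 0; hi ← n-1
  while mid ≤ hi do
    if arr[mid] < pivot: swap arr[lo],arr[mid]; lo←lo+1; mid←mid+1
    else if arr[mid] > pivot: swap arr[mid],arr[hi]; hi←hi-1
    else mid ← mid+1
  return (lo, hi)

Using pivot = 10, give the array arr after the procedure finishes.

pivot = 10; lo=0, mid=0, hi=9
arr[mid]=16>10: swap arr[0],arr[9]; hi=8 → [1,14,13,12,10,5,4,3,2,16]
arr[mid]=1<10: swap arr[0],arr[0]; lo=1,mid=1 → [1,14,13,12,10,5,4,3,2,16]
arr[mid]=14>10: swap arr[1],arr[8]; hi=7 → [1,2,13,12,10,5,4,3,14,16]
arr[mid]=2<10: swap arr[1],arr[1]; lo=2,mid=2 → [1,2,13,12,10,5,4,3,14,16]
arr[mid]=13>10: swap arr[2],arr[7]; hi=6 → [1,2,3,12,10,5,4,13,14,16]
arr[mid]=3<10: swap arr[2],arr[2]; lo=3,mid=3 → [1,2,3,12,10,5,4,13,14,16]
arr[mid]=12>10: swap arr[3],arr[6]; hi=5 → [1,2,3,4,10,5,12,13,14,16]
arr[mid]=4<10: swap arr[3],arr[3]; lo=4,mid=4 → [1,2,3,4,10,5,12,13,14,16]
arr[mid]=10=10: mid=5
arr[mid]=5<10: swap arr[4],arr[5]; lo=5,mid=6 → [1,2,3,4,5,10,12,13,14,16]
end: lo=5, hi=5; arr = [1,2,3,4,5,10,12,13,14,16]

[1,2,3,4,5,10,12,13,14,16]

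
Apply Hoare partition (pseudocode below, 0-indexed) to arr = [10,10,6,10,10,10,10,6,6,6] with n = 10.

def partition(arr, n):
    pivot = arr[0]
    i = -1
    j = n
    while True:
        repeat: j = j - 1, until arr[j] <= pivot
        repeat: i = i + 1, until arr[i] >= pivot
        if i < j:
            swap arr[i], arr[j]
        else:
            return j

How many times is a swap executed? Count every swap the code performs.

4

pivot = arr[0] = 10; i = -1, j = 10
j→9 (arr[9]=6≤10), i→0 (arr[0]=10≥10); i<j, swap → [6,10,6,10,10,10,10,6,6,10]
j→8 (arr[8]=6≤10), i→1 (arr[1]=10≥10); i<j, swap → [6,6,6,10,10,10,10,6,10,10]
j→7 (arr[7]=6≤10), i→3 (arr[3]=10≥10); i<j, swap → [6,6,6,6,10,10,10,10,10,10]
j→6 (arr[6]=10≤10), i→4 (arr[4]=10≥10); i<j, swap → [6,6,6,6,10,10,10,10,10,10]
j→5, i→5; i≥j, return j=5. arr = [6,6,6,6,10,10,10,10,10,10]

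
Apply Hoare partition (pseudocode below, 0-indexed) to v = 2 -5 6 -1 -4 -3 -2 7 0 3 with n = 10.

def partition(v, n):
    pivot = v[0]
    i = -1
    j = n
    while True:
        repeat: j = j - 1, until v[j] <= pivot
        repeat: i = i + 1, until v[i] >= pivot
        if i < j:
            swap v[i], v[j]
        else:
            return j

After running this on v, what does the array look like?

pivot=2
j stops at 8 (0), i stops at 0 (2); swap ⇒ 0 -5 6 -1 -4 -3 -2 7 2 3
j stops at 6 (-2), i stops at 2 (6); swap ⇒ 0 -5 -2 -1 -4 -3 6 7 2 3
j stops at 5, i stops at 6; i≥j ⇒ return 5. v=0 -5 -2 -1 -4 -3 6 7 2 3

0 -5 -2 -1 -4 -3 6 7 2 3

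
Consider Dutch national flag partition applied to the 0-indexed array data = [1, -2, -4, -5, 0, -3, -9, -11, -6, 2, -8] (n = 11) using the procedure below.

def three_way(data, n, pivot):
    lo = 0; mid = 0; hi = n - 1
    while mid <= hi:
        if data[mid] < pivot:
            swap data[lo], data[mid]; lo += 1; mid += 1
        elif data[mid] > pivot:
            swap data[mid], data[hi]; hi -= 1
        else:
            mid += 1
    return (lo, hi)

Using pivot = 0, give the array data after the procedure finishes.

lo=0 mid=0 hi=10
1>0: swap(0,10), hi=9 ⇒ [-8, -2, -4, -5, 0, -3, -9, -11, -6, 2, 1]
-8<0: swap(0,0), lo=1 mid=1 ⇒ [-8, -2, -4, -5, 0, -3, -9, -11, -6, 2, 1]
-2<0: swap(1,1), lo=2 mid=2 ⇒ [-8, -2, -4, -5, 0, -3, -9, -11, -6, 2, 1]
-4<0: swap(2,2), lo=3 mid=3 ⇒ [-8, -2, -4, -5, 0, -3, -9, -11, -6, 2, 1]
-5<0: swap(3,3), lo=4 mid=4 ⇒ [-8, -2, -4, -5, 0, -3, -9, -11, -6, 2, 1]
0=0: mid=5
-3<0: swap(4,5), lo=5 mid=6 ⇒ [-8, -2, -4, -5, -3, 0, -9, -11, -6, 2, 1]
-9<0: swap(5,6), lo=6 mid=7 ⇒ [-8, -2, -4, -5, -3, -9, 0, -11, -6, 2, 1]
-11<0: swap(6,7), lo=7 mid=8 ⇒ [-8, -2, -4, -5, -3, -9, -11, 0, -6, 2, 1]
-6<0: swap(7,8), lo=8 mid=9 ⇒ [-8, -2, -4, -5, -3, -9, -11, -6, 0, 2, 1]
2>0: swap(9,9), hi=8 ⇒ [-8, -2, -4, -5, -3, -9, -11, -6, 0, 2, 1]
done. lo=8 hi=8; data=[-8, -2, -4, -5, -3, -9, -11, -6, 0, 2, 1]

[-8, -2, -4, -5, -3, -9, -11, -6, 0, 2, 1]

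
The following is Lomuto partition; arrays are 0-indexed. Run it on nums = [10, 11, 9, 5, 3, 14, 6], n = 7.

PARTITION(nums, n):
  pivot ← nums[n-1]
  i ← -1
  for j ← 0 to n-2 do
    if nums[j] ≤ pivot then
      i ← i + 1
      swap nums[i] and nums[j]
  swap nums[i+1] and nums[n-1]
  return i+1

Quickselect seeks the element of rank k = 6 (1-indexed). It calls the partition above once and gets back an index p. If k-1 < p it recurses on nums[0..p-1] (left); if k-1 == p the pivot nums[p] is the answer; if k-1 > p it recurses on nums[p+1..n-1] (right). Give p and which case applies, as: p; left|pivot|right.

2; right

pivot=6, i=-1
j=0: 10>6, skip
j=1: 11>6, skip
j=2: 9>6, skip
j=3: 5≤6, i=0, swap(0,3) ⇒ [5, 11, 9, 10, 3, 14, 6]
j=4: 3≤6, i=1, swap(1,4) ⇒ [5, 3, 9, 10, 11, 14, 6]
j=5: 14>6, skip
swap(2,6) ⇒ [5, 3, 6, 10, 11, 14, 9]; return 2
p = 2; k-1 = 5 > 2 ⇒ right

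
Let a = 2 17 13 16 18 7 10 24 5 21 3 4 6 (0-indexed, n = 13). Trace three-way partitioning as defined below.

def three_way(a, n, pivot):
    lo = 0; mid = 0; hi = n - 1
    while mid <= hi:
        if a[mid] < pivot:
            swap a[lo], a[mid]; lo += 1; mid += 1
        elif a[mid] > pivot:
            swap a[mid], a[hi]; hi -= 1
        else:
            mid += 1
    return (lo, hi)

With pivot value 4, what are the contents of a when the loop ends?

2 3 4 18 7 10 24 5 21 16 13 6 17

lo=0 mid=0 hi=12
2<4: swap(0,0), lo=1 mid=1 ⇒ 2 17 13 16 18 7 10 24 5 21 3 4 6
17>4: swap(1,12), hi=11 ⇒ 2 6 13 16 18 7 10 24 5 21 3 4 17
6>4: swap(1,11), hi=10 ⇒ 2 4 13 16 18 7 10 24 5 21 3 6 17
4=4: mid=2
13>4: swap(2,10), hi=9 ⇒ 2 4 3 16 18 7 10 24 5 21 13 6 17
3<4: swap(1,2), lo=2 mid=3 ⇒ 2 3 4 16 18 7 10 24 5 21 13 6 17
16>4: swap(3,9), hi=8 ⇒ 2 3 4 21 18 7 10 24 5 16 13 6 17
21>4: swap(3,8), hi=7 ⇒ 2 3 4 5 18 7 10 24 21 16 13 6 17
5>4: swap(3,7), hi=6 ⇒ 2 3 4 24 18 7 10 5 21 16 13 6 17
24>4: swap(3,6), hi=5 ⇒ 2 3 4 10 18 7 24 5 21 16 13 6 17
10>4: swap(3,5), hi=4 ⇒ 2 3 4 7 18 10 24 5 21 16 13 6 17
7>4: swap(3,4), hi=3 ⇒ 2 3 4 18 7 10 24 5 21 16 13 6 17
18>4: swap(3,3), hi=2 ⇒ 2 3 4 18 7 10 24 5 21 16 13 6 17
done. lo=2 hi=2; a=2 3 4 18 7 10 24 5 21 16 13 6 17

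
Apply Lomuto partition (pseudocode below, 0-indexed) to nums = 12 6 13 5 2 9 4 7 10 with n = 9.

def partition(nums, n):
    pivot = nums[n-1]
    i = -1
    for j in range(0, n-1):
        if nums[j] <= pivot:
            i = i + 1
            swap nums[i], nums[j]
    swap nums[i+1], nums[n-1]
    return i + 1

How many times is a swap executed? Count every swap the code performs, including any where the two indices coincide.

pivot=10, i=-1
j=0: 12>10, skip
j=1: 6≤10, i=0, swap(0,1) ⇒ 6 12 13 5 2 9 4 7 10
j=2: 13>10, skip
j=3: 5≤10, i=1, swap(1,3) ⇒ 6 5 13 12 2 9 4 7 10
j=4: 2≤10, i=2, swap(2,4) ⇒ 6 5 2 12 13 9 4 7 10
j=5: 9≤10, i=3, swap(3,5) ⇒ 6 5 2 9 13 12 4 7 10
j=6: 4≤10, i=4, swap(4,6) ⇒ 6 5 2 9 4 12 13 7 10
j=7: 7≤10, i=5, swap(5,7) ⇒ 6 5 2 9 4 7 13 12 10
swap(6,8) ⇒ 6 5 2 9 4 7 10 12 13; return 6

7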